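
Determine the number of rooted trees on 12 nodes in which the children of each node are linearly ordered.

A rooted plane tree on 12 nodes has 11 edges, and such trees are counted by C_11.
C_11 = 58786.

58786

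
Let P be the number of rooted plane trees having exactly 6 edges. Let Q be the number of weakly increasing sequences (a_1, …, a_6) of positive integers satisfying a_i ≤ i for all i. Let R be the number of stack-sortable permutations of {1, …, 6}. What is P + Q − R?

A rooted plane tree with 6 edges has 7 nodes, and the count is C_6. So P = C_6 = 132.
Such sub-staircase sequences of length n are counted by C_n; here n = 6. So Q = C_6 = 132.
By Knuth's characterisation, the stack-sortable permutations of length 6 are the 231-avoiders, numbering C_6. So R = C_6 = 132.
P + Q − R = 132 + 132 − 132 = 132.

132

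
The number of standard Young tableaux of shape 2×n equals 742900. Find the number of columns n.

13

Standard Young tableaux of shape 2×n are counted by C_n. Since C_13 = 742900, the index is 13.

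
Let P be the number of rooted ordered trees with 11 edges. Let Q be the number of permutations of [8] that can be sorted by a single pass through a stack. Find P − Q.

57356

A rooted plane tree with 11 edges has 12 nodes, and the count is C_11. So P = C_11 = 58786.
Stack-sortable permutations are exactly the 231-avoiding ones, counted by C_n; here n = 8. So Q = C_8 = 1430.
P − Q = 58786 − 1430 = 57356.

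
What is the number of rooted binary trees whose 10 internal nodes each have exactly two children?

Full binary trees with n internal nodes are counted by C_n; here n = 10.
C_10 = C(20,10)/11 = 184756/11 = 16796.

16796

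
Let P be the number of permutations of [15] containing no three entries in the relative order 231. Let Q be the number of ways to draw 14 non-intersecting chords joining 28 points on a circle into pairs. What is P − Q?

Permutations of [n] avoiding any single length-3 pattern are counted by C_n; here n = 15. So P = C_15 = 9694845.
Non-crossing perfect matchings of 2n points on a circle are counted by C_n; with 28 points, n = 14. So Q = C_14 = 2674440.
P − Q = 9694845 − 2674440 = 7020405.

7020405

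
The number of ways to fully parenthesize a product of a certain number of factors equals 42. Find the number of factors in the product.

Parenthesizations of m factors are counted by C_{m−1}, and C_5 = 42.
So the index is 5, and the number of factors is 5 + 1 = 6.

6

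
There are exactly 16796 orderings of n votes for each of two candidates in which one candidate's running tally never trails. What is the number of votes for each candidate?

Such ballot sequences with n votes each are counted by C_n, and C_10 = 16796.

10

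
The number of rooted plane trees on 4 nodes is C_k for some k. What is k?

Rooted ordered (plane) trees on m nodes have m−1 edges and are counted by C_{m−1}; m = 4 gives C_3.

3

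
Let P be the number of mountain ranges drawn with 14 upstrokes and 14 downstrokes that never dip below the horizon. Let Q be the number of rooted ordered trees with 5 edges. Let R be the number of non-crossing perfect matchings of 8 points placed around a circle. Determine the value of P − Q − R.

Paths of 14 up- and 14 down-steps that never dip below the axis are Dyck paths; their count is C_14. So P = C_14 = 2674440.
A rooted plane tree with 5 edges has 6 nodes, and the count is C_5. So Q = C_5 = 42.
Pairing 8 circle points by 4 non-crossing chords gives C_4 matchings. So R = C_4 = 14.
P − Q − R = 2674440 − 42 − 14 = 2674384.

2674384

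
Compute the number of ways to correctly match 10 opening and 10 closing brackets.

16796

Balanced strings of n pairs of brackets are counted by C_n; here n = 10.
C_10 = C_9 · 2(2·9+1)/(9+2) = 4862 · 38/11 = 16796.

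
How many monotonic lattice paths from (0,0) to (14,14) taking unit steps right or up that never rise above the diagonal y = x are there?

Monotone paths in an n×n grid that stay weakly below the diagonal are counted by C_n; here n = 14.
C_14 = C_13 · 2(2·13+1)/(13+2) = 742900 · 54/15 = 2674440.

2674440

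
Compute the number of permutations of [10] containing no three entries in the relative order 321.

For any fixed pattern of length 3, the pattern-avoiding permutations of [10] number C_10.
C_10 = 16796.

16796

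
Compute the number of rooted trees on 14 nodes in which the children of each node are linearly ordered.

742900

A rooted plane tree on 14 nodes has 13 edges, and such trees are counted by C_13.
C_13 = C(26,13)/14 = 10400600/14 = 742900.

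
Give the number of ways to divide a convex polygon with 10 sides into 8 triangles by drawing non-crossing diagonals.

A convex 10-gon is triangulated into 8 triangles, and the number of such triangulations is the Catalan number C_{10−2} = C_8.
C_8 = 1430.

1430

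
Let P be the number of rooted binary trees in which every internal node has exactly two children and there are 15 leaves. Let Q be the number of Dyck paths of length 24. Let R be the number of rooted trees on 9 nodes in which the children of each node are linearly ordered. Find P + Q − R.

A full binary tree with L leaves has L−1 internal nodes and is counted by C_{L−1}; L = 15 gives C_14. So P = C_14 = 2674440.
Paths of 12 up- and 12 down-steps that never dip below the axis are Dyck paths; their count is C_12. So Q = C_12 = 208012.
A rooted plane tree on 9 nodes has 8 edges, and such trees are counted by C_8. So R = C_8 = 1430.
P + Q − R = 2674440 + 208012 − 1430 = 2881022.

2881022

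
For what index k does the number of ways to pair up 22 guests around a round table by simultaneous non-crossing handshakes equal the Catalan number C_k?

11

With 22 = 2·11 people, non-crossing handshake pairings are non-crossing perfect matchings on a circle, counted by C_11.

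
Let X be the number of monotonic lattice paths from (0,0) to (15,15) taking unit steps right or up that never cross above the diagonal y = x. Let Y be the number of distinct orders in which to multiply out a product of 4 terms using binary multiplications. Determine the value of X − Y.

9694840

Monotone paths in an n×n grid that stay weakly below the diagonal are counted by C_n; here n = 15. So X = C_15 = 9694845.
Bracketing 4 factors into binary products is counted by C_{4−1} = C_3. So Y = C_3 = 5.
X − Y = 9694845 − 5 = 9694840.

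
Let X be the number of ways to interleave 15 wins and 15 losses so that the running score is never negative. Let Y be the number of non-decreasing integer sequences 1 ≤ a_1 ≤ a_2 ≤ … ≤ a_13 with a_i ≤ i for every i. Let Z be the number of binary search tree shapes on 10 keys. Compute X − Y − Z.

8935149

Ballot sequences with n votes each where one side never trails are Dyck words, counted by C_n; here n = 15. So X = C_15 = 9694845.
Such sub-staircase sequences of length n are counted by C_n; here n = 13. So Y = C_13 = 742900.
Rooted binary trees with 10 nodes (each child slot possibly empty) number C_10. So Z = C_10 = 16796.
X − Y − Z = 9694845 − 742900 − 16796 = 8935149.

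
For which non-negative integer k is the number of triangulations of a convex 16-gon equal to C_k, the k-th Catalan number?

14

Triangulations of a convex m-gon are counted by C_{m−2}; with m = 16 this is C_14.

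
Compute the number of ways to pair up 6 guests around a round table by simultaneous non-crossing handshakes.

Non-crossing handshake pairings of 2n people are counted by C_n; 6 people gives n = 3.
C_3 = 5.

5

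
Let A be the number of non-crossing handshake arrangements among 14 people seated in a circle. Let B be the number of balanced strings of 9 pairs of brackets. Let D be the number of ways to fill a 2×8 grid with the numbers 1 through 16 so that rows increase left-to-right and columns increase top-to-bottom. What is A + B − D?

3861

Non-crossing handshake pairings of 2n people are counted by C_n; 14 people gives n = 7. So A = C_7 = 429.
With 9 pairs the number of balanced bracket strings is the Catalan number C_9. So B = C_9 = 4862.
By the hook-length formula (or a Dyck-path bijection), SYT of shape 2×8 number C_8. So D = C_8 = 1430.
A + B − D = 429 + 4862 − 1430 = 3861.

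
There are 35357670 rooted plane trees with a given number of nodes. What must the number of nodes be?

17

Rooted ordered trees on m nodes are counted by C_{m−1}; 35357670 = C_16.
So the index is 16, and the number of nodes is 16 + 1 = 17.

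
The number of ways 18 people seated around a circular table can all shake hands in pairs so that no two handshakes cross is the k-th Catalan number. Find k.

9

With 18 = 2·9 people, non-crossing handshake pairings are non-crossing perfect matchings on a circle, counted by C_9.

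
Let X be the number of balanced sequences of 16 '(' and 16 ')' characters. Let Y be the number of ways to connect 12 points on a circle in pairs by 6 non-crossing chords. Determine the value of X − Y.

A balanced arrangement of 16 bracket pairs is a Dyck word of semilength 16, so the count is C_16. So X = C_16 = 35357670.
Non-crossing perfect matchings of 2n points on a circle are counted by C_n; with 12 points, n = 6. So Y = C_6 = 132.
X − Y = 35357670 − 132 = 35357538.

35357538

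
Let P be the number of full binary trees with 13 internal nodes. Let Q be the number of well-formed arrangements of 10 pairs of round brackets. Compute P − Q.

726104

Full binary trees with n internal nodes are counted by C_n; here n = 13. So P = C_13 = 742900.
Balanced strings of n pairs of brackets are counted by C_n; here n = 10. So Q = C_10 = 16796.
P − Q = 742900 − 16796 = 726104.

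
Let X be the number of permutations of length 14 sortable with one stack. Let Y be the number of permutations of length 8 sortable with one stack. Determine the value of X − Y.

By Knuth's characterisation, the stack-sortable permutations of length 14 are the 231-avoiders, numbering C_14. So X = C_14 = 2674440.
Stack-sortable permutations are exactly the 231-avoiding ones, counted by C_n; here n = 8. So Y = C_8 = 1430.
X − Y = 2674440 − 1430 = 2673010.

2673010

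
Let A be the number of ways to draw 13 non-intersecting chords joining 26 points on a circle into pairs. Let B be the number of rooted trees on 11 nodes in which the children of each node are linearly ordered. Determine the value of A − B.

Pairing 26 circle points by 13 non-crossing chords gives C_13 matchings. So A = C_13 = 742900.
Rooted ordered (plane) trees on m nodes have m−1 edges and are counted by C_{m−1}; m = 11 gives C_10. So B = C_10 = 16796.
A − B = 742900 − 16796 = 726104.

726104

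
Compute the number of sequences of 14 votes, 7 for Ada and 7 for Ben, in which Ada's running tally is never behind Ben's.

Ballot sequences with n votes each where one side never trails are Dyck words, counted by C_n; here n = 7.
C_7 = C(14,7)/8 = 3432/8 = 429.

429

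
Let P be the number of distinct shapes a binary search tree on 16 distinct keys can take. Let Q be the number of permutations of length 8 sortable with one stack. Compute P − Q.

Rooted binary trees with 16 nodes (each child slot possibly empty) number C_16. So P = C_16 = 35357670.
Stack-sortable permutations are exactly the 231-avoiding ones, counted by C_n; here n = 8. So Q = C_8 = 1430.
P − Q = 35357670 − 1430 = 35356240.

35356240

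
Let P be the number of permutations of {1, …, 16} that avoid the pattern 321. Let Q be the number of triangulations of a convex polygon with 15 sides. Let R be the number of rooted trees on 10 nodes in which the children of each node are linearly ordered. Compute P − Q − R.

For any fixed pattern of length 3, the pattern-avoiding permutations of [16] number C_16. So P = C_16 = 35357670.
A convex 15-gon is triangulated into 13 triangles, and the number of such triangulations is the Catalan number C_{15−2} = C_13. So Q = C_13 = 742900.
A rooted plane tree on 10 nodes has 9 edges, and such trees are counted by C_9. So R = C_9 = 4862.
P − Q − R = 35357670 − 742900 − 4862 = 34609908.

34609908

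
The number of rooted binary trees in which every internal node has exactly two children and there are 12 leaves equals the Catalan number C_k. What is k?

Full binary trees with 12 leaves have 12−1 = 11 internal nodes, so there are C_11 of them.

11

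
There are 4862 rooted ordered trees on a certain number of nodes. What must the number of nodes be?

10

Rooted ordered trees on m nodes are counted by C_{m−1}. Since C_9 = 4862, the index is 9.
So the index is 9, and the number of nodes is 9 + 1 = 10.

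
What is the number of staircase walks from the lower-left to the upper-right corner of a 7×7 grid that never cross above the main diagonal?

429

Monotone paths in an n×n grid that stay weakly below the diagonal are counted by C_n; here n = 7.
C_7 = C(14,7)/8 = 3432/8 = 429.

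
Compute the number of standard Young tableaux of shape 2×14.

Standard Young tableaux of shape 2×n are counted by C_n; here n = 14.
C_14 = 2674440.

2674440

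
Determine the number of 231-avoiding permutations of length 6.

132

Permutations of [n] avoiding any single length-3 pattern are counted by C_n; here n = 6.
C_6 = C_5 · 2(2·5+1)/(5+2) = 42 · 22/7 = 132.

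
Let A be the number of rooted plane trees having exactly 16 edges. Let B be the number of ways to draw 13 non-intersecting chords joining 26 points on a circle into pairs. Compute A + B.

Rooted ordered trees with n edges are counted by C_n; here n = 16. So A = C_16 = 35357670.
Pairing 26 circle points by 13 non-crossing chords gives C_13 matchings. So B = C_13 = 742900.
A + B = 35357670 + 742900 = 36100570.

36100570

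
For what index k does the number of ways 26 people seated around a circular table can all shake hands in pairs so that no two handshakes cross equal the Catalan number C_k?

13

Non-crossing handshake pairings of 2n people are counted by C_n; 26 people gives n = 13.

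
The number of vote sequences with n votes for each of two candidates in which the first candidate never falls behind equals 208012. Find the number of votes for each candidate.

12

Such ballot sequences with n votes each are counted by C_n. The Catalan number equal to 208012 is C_12.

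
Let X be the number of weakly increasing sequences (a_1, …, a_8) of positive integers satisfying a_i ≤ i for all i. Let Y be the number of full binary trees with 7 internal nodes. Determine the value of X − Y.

1001

Such sub-staircase sequences of length n are counted by C_n; here n = 8. So X = C_8 = 1430.
Full binary trees with n internal nodes are counted by C_n; here n = 7. So Y = C_7 = 429.
X − Y = 1430 − 429 = 1001.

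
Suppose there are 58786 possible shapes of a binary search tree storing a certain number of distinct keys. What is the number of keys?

Binary search tree shapes on n keys are counted by C_n. The Catalan number equal to 58786 is C_11.

11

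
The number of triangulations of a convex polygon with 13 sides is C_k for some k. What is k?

11

Triangulations of a convex m-gon are counted by C_{m−2}; with m = 13 this is C_11.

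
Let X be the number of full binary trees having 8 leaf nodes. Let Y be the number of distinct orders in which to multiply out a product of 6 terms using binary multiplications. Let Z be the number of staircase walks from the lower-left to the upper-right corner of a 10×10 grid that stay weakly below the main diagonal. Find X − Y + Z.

Full binary trees with 8 leaves have 8−1 = 7 internal nodes, so there are C_7 of them. So X = C_7 = 429.
Bracketing 6 factors into binary products is counted by C_{6−1} = C_5. So Y = C_5 = 42.
Monotone paths in an n×n grid that stay weakly below the diagonal are counted by C_n; here n = 10. So Z = C_10 = 16796.
X − Y + Z = 429 − 42 + 16796 = 17183.

17183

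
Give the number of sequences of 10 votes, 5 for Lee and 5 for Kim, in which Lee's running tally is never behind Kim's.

42

Ballot sequences with n votes each where one side never trails are Dyck words, counted by C_n; here n = 5.
C_5 = C(10,5)/6 = 252/6 = 42.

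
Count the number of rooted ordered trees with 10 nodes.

4862

Rooted ordered (plane) trees on m nodes have m−1 edges and are counted by C_{m−1}; m = 10 gives C_9.
C_9 = C(18,9)/10 = 48620/10 = 4862.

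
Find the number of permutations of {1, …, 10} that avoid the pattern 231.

For any fixed pattern of length 3, the pattern-avoiding permutations of [10] number C_10.
C_10 = C(20,10)/11 = 184756/11 = 16796.

16796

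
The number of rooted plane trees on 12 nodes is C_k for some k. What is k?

11

A rooted plane tree on 12 nodes has 11 edges, and such trees are counted by C_11.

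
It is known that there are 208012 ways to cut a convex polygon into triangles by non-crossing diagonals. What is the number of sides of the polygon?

14

Triangulations of a convex m-gon are counted by C_{m−2}. Since C_12 = 208012, the index is 12.
So m − 2 = 12, giving m = 14 sides.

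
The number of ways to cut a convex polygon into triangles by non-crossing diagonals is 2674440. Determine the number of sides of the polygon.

16

Triangulations of a convex m-gon are counted by C_{m−2}, and C_14 = 2674440.
So m − 2 = 14, giving m = 16 sides.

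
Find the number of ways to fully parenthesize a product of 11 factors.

16796

Bracketing 11 factors into binary products is counted by C_{11−1} = C_10.
C_10 = C_9 · 2(2·9+1)/(9+2) = 4862 · 38/11 = 16796.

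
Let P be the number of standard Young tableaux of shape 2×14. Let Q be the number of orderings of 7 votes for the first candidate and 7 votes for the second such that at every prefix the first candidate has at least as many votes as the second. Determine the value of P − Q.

By the hook-length formula (or a Dyck-path bijection), SYT of shape 2×14 number C_14. So P = C_14 = 2674440.
Ballot sequences with n votes each where one side never trails are Dyck words, counted by C_n; here n = 7. So Q = C_7 = 429.
P − Q = 2674440 − 429 = 2674011.

2674011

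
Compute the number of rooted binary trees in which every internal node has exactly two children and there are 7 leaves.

132

Full binary trees with 7 leaves have 7−1 = 6 internal nodes, so there are C_6 of them.
C_6 = C(12,6)/7 = 924/7 = 132.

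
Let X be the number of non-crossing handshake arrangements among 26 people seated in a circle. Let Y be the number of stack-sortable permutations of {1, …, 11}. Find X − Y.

684114

Non-crossing handshake pairings of 2n people are counted by C_n; 26 people gives n = 13. So X = C_13 = 742900.
Stack-sortable permutations are exactly the 231-avoiding ones, counted by C_n; here n = 11. So Y = C_11 = 58786.
X − Y = 742900 − 58786 = 684114.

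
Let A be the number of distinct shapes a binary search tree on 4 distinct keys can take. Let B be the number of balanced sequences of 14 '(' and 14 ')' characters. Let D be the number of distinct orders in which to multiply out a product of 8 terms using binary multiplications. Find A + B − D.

There are C_n binary search tree shapes on n keys; with n = 4 that is C_4. So A = C_4 = 14.
Balanced strings of n pairs of brackets are counted by C_n; here n = 14. So B = C_14 = 2674440.
Bracketing 8 factors into binary products is counted by C_{8−1} = C_7. So D = C_7 = 429.
A + B − D = 14 + 2674440 − 429 = 2674025.

2674025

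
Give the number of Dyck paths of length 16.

1430

Paths of 8 up- and 8 down-steps that never dip below the axis are Dyck paths; their count is C_8.
C_8 = C(16,8)/9 = 12870/9 = 1430.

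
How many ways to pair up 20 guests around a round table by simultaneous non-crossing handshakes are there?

With 20 = 2·10 people, non-crossing handshake pairings are non-crossing perfect matchings on a circle, counted by C_10.
C_10 = C_9 · 2(2·9+1)/(9+2) = 4862 · 38/11 = 16796.

16796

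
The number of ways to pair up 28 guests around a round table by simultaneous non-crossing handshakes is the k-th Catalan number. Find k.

14

Non-crossing handshake pairings of 2n people are counted by C_n; 28 people gives n = 14.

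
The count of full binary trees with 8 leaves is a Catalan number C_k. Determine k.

7

Full binary trees with 8 leaves have 8−1 = 7 internal nodes, so there are C_7 of them.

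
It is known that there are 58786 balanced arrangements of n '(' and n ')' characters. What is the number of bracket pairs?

Balanced strings of n bracket-pairs are counted by C_n. Since C_11 = 58786, the index is 11.

11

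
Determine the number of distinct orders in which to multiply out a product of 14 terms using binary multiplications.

Parenthesizations of m factors correspond to full binary trees with m leaves, counted by C_{m−1}; m = 14 gives C_13.
C_13 = C_12 · 2(2·12+1)/(12+2) = 208012 · 50/14 = 742900.

742900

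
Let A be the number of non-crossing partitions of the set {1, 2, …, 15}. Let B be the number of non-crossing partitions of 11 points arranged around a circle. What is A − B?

Non-crossing partitions of an n-element set are counted by C_n; here n = 15. So A = C_15 = 9694845.
Non-crossing partitions of an n-element set are counted by C_n; here n = 11. So B = C_11 = 58786.
A − B = 9694845 − 58786 = 9636059.

9636059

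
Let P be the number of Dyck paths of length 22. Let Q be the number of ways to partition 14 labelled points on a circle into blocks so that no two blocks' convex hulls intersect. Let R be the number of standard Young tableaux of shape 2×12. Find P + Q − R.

2525214

A Dyck path with 11 up-steps and 11 down-steps has semilength 11, so there are C_11 of them. So P = C_11 = 58786.
The non-crossing partitions of [14] form a lattice of size C_14. So Q = C_14 = 2674440.
By the hook-length formula (or a Dyck-path bijection), SYT of shape 2×12 number C_12. So R = C_12 = 208012.
P + Q − R = 58786 + 2674440 − 208012 = 2525214.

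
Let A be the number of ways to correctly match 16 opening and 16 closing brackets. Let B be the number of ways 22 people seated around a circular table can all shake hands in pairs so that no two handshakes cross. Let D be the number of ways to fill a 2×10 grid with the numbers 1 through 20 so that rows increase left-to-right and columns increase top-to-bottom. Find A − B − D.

A balanced arrangement of 16 bracket pairs is a Dyck word of semilength 16, so the count is C_16. So A = C_16 = 35357670.
With 22 = 2·11 people, non-crossing handshake pairings are non-crossing perfect matchings on a circle, counted by C_11. So B = C_11 = 58786.
By the hook-length formula (or a Dyck-path bijection), SYT of shape 2×10 number C_10. So D = C_10 = 16796.
A − B − D = 35357670 − 58786 − 16796 = 35282088.

35282088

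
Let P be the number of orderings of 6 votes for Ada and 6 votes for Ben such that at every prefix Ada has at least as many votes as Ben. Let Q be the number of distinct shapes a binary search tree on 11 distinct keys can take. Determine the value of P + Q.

58918

Ballot sequences with n votes each where one side never trails are Dyck words, counted by C_n; here n = 6. So P = C_6 = 132.
Binary trees (left/right distinguished) on n nodes are counted by C_n; here n = 11. So Q = C_11 = 58786.
P + Q = 132 + 58786 = 58918.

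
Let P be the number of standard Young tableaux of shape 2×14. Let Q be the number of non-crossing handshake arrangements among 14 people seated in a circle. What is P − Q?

2674011

By the hook-length formula (or a Dyck-path bijection), SYT of shape 2×14 number C_14. So P = C_14 = 2674440.
With 14 = 2·7 people, non-crossing handshake pairings are non-crossing perfect matchings on a circle, counted by C_7. So Q = C_7 = 429.
P − Q = 2674440 − 429 = 2674011.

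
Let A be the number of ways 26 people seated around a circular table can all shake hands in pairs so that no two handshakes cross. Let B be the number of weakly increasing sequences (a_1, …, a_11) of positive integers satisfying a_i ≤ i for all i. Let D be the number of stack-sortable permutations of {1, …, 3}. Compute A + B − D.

Non-crossing handshake pairings of 2n people are counted by C_n; 26 people gives n = 13. So A = C_13 = 742900.
Such sub-staircase sequences of length n are counted by C_n; here n = 11. So B = C_11 = 58786.
By Knuth's characterisation, the stack-sortable permutations of length 3 are the 231-avoiders, numbering C_3. So D = C_3 = 5.
A + B − D = 742900 + 58786 − 5 = 801681.

801681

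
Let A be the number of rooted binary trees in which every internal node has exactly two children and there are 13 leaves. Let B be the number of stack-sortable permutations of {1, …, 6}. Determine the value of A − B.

207880

A full binary tree with L leaves has L−1 internal nodes and is counted by C_{L−1}; L = 13 gives C_12. So A = C_12 = 208012.
By Knuth's characterisation, the stack-sortable permutations of length 6 are the 231-avoiders, numbering C_6. So B = C_6 = 132.
A − B = 208012 − 132 = 207880.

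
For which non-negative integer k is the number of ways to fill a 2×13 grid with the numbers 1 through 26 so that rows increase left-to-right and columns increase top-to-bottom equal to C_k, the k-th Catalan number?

Standard Young tableaux of shape 2×n are counted by C_n; here n = 13.

13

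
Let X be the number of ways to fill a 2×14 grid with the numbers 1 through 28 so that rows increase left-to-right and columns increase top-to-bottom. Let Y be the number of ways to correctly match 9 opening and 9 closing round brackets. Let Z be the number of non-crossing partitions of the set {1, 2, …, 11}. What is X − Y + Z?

2728364

By the hook-length formula (or a Dyck-path bijection), SYT of shape 2×14 number C_14. So X = C_14 = 2674440.
Balanced strings of n pairs of brackets are counted by C_n; here n = 9. So Y = C_9 = 4862.
The non-crossing partitions of [11] form a lattice of size C_11. So Z = C_11 = 58786.
X − Y + Z = 2674440 − 4862 + 58786 = 2728364.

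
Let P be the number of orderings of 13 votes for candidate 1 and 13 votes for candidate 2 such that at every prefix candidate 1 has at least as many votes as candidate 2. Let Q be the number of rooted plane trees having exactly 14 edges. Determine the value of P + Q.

3417340

Ballot sequences with n votes each where one side never trails are Dyck words, counted by C_n; here n = 13. So P = C_13 = 742900.
A rooted plane tree with 14 edges has 15 nodes, and the count is C_14. So Q = C_14 = 2674440.
P + Q = 742900 + 2674440 = 3417340.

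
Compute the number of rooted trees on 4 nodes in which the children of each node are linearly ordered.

Rooted ordered (plane) trees on m nodes have m−1 edges and are counted by C_{m−1}; m = 4 gives C_3.
C_3 = 5.

5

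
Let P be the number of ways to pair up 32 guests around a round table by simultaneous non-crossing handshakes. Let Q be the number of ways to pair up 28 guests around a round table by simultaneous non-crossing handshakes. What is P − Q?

With 32 = 2·16 people, non-crossing handshake pairings are non-crossing perfect matchings on a circle, counted by C_16. So P = C_16 = 35357670.
With 28 = 2·14 people, non-crossing handshake pairings are non-crossing perfect matchings on a circle, counted by C_14. So Q = C_14 = 2674440.
P − Q = 35357670 − 2674440 = 32683230.

32683230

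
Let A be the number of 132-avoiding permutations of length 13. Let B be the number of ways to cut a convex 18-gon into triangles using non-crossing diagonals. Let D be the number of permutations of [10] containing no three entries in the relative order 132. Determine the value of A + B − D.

For any fixed pattern of length 3, the pattern-avoiding permutations of [13] number C_13. So A = C_13 = 742900.
The number of triangulations of an 18-gon is the Catalan number C_16 (index = sides − 2). So B = C_16 = 35357670.
Permutations of [n] avoiding any single length-3 pattern are counted by C_n; here n = 10. So D = C_10 = 16796.
A + B − D = 742900 + 35357670 − 16796 = 36083774.

36083774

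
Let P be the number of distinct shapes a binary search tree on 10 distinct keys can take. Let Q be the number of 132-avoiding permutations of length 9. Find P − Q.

There are C_n binary search tree shapes on n keys; with n = 10 that is C_10. So P = C_10 = 16796.
Permutations of [n] avoiding any single length-3 pattern are counted by C_n; here n = 9. So Q = C_9 = 4862.
P − Q = 16796 − 4862 = 11934.

11934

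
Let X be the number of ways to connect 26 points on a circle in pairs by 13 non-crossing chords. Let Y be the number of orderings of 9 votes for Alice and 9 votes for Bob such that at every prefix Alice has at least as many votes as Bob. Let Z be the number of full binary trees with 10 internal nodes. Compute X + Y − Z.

730966

Non-crossing perfect matchings of 2n points on a circle are counted by C_n; with 26 points, n = 13. So X = C_13 = 742900.
Reading a vote for the leader as '(' and for the other as ')' turns such a sequence into a balanced string of 9 pairs, so the count is C_9. So Y = C_9 = 4862.
Full binary trees with n internal nodes are counted by C_n; here n = 10. So Z = C_10 = 16796.
X + Y − Z = 742900 + 4862 − 16796 = 730966.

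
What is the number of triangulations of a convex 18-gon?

The number of triangulations of an 18-gon is the Catalan number C_16 (index = sides − 2).
C_16 = C_15 · 2(2·15+1)/(15+2) = 9694845 · 62/17 = 35357670.

35357670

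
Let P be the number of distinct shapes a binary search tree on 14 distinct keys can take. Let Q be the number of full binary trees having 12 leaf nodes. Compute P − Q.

Rooted binary trees with 14 nodes (each child slot possibly empty) number C_14. So P = C_14 = 2674440.
Full binary trees with 12 leaves have 12−1 = 11 internal nodes, so there are C_11 of them. So Q = C_11 = 58786.
P − Q = 2674440 − 58786 = 2615654.

2615654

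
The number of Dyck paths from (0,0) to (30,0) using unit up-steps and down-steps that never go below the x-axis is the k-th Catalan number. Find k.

15

A Dyck path with 15 up-steps and 15 down-steps has semilength 15, so there are C_15 of them.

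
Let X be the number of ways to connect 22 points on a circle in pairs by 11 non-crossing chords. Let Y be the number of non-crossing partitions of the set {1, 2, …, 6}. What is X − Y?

Pairing 22 circle points by 11 non-crossing chords gives C_11 matchings. So X = C_11 = 58786.
Non-crossing partitions of an n-element set are counted by C_n; here n = 6. So Y = C_6 = 132.
X − Y = 58786 − 132 = 58654.

58654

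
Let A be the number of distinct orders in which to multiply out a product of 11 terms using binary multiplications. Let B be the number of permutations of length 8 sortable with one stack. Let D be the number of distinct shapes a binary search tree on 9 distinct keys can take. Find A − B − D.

Ways to associate a product of 11 factors correspond to binary trees on 11 leaves, so the count is C_10. So A = C_10 = 16796.
Stack-sortable permutations are exactly the 231-avoiding ones, counted by C_n; here n = 8. So B = C_8 = 1430.
There are C_n binary search tree shapes on n keys; with n = 9 that is C_9. So D = C_9 = 4862.
A − B − D = 16796 − 1430 − 4862 = 10504.

10504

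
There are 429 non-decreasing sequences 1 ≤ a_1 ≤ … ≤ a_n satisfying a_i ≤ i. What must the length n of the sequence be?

7

Such sub-staircase sequences of length n are counted by C_n, and C_7 = 429.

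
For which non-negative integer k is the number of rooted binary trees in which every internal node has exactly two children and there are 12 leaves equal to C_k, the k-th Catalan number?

Full binary trees with 12 leaves have 12−1 = 11 internal nodes, so there are C_11 of them.

11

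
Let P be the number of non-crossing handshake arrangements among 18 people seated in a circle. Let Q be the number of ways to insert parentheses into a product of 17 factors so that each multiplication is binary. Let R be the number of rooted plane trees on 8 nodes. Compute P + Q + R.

35362961

With 18 = 2·9 people, non-crossing handshake pairings are non-crossing perfect matchings on a circle, counted by C_9. So P = C_9 = 4862.
Ways to associate a product of 17 factors correspond to binary trees on 17 leaves, so the count is C_16. So Q = C_16 = 35357670.
Rooted ordered (plane) trees on m nodes have m−1 edges and are counted by C_{m−1}; m = 8 gives C_7. So R = C_7 = 429.
P + Q + R = 4862 + 35357670 + 429 = 35362961.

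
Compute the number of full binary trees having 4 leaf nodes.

Full binary trees with 4 leaves have 4−1 = 3 internal nodes, so there are C_3 of them.
C_3 = C(6,3)/4 = 20/4 = 5.

5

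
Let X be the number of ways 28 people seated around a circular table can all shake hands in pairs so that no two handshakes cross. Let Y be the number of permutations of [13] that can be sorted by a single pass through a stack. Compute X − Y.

1931540

With 28 = 2·14 people, non-crossing handshake pairings are non-crossing perfect matchings on a circle, counted by C_14. So X = C_14 = 2674440.
Stack-sortable permutations are exactly the 231-avoiding ones, counted by C_n; here n = 13. So Y = C_13 = 742900.
X − Y = 2674440 − 742900 = 1931540.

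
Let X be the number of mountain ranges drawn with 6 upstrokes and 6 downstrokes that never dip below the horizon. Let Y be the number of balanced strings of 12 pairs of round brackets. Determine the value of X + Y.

Paths of 6 up- and 6 down-steps that never dip below the axis are Dyck paths; their count is C_6. So X = C_6 = 132.
A balanced arrangement of 12 bracket pairs is a Dyck word of semilength 12, so the count is C_12. So Y = C_12 = 208012.
X + Y = 132 + 208012 = 208144.

208144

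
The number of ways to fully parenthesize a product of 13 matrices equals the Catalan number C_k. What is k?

12

Parenthesizations of m factors correspond to full binary trees with m leaves, counted by C_{m−1}; m = 13 gives C_12.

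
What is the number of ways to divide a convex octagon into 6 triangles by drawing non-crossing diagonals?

Triangulations of a convex m-gon are counted by C_{m−2}; with m = 8 this is C_6.
C_6 = 132.

132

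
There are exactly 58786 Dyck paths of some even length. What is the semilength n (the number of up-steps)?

11

Dyck paths of semilength n are counted by C_n. The Catalan number equal to 58786 is C_11.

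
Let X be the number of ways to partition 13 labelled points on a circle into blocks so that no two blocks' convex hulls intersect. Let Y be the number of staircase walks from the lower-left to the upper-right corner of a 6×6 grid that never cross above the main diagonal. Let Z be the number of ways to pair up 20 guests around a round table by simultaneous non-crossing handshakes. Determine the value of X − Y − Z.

Non-crossing partitions of an n-element set are counted by C_n; here n = 13. So X = C_13 = 742900.
Sub-diagonal monotone paths from (0,0) to (6,6) biject with Dyck paths of semilength 6, giving C_6. So Y = C_6 = 132.
Non-crossing handshake pairings of 2n people are counted by C_n; 20 people gives n = 10. So Z = C_10 = 16796.
X − Y − Z = 742900 − 132 − 16796 = 725972.

725972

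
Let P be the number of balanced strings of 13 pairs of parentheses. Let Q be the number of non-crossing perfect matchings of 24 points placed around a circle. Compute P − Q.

Balanced strings of n pairs of brackets are counted by C_n; here n = 13. So P = C_13 = 742900.
Pairing 24 circle points by 12 non-crossing chords gives C_12 matchings. So Q = C_12 = 208012.
P − Q = 742900 − 208012 = 534888.

534888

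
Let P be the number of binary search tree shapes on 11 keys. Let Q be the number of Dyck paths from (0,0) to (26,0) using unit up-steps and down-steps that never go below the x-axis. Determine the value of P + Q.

801686

There are C_n binary search tree shapes on n keys; with n = 11 that is C_11. So P = C_11 = 58786.
Dyck paths of semilength n (length 2n) are counted by C_n; here n = 13. So Q = C_13 = 742900.
P + Q = 58786 + 742900 = 801686.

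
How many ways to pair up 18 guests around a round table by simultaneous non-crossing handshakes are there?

With 18 = 2·9 people, non-crossing handshake pairings are non-crossing perfect matchings on a circle, counted by C_9.
C_9 = C(18,9)/10 = 48620/10 = 4862.

4862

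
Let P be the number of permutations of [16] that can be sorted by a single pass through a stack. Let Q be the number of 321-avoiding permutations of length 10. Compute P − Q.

35340874

Stack-sortable permutations are exactly the 231-avoiding ones, counted by C_n; here n = 16. So P = C_16 = 35357670.
Permutations of [n] avoiding any single length-3 pattern are counted by C_n; here n = 10. So Q = C_10 = 16796.
P − Q = 35357670 − 16796 = 35340874.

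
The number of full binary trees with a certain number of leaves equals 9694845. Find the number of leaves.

16

Full binary trees with L leaves are counted by C_{L−1}; 9694845 = C_15.
So the index is 15, and the number of leaves is 15 + 1 = 16.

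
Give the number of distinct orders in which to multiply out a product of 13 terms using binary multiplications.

208012

Ways to associate a product of 13 factors correspond to binary trees on 13 leaves, so the count is C_12.
C_12 = 208012.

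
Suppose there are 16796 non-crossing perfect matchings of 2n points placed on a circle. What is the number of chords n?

10

Non-crossing pairings of 2n points on a circle are counted by C_n, and C_10 = 16796.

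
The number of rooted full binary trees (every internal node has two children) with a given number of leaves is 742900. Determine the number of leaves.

14

Full binary trees with L leaves are counted by C_{L−1}. Since C_13 = 742900, the index is 13.
So the index is 13, and the number of leaves is 13 + 1 = 14.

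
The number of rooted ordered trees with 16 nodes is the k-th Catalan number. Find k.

A rooted plane tree on 16 nodes has 15 edges, and such trees are counted by C_15.

15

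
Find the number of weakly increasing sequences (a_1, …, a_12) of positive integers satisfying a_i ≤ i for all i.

Weakly increasing sequences with a_i ≤ i biject with Dyck paths of semilength 12, so there are C_12.
C_12 = C_11 · 2(2·11+1)/(11+2) = 58786 · 46/13 = 208012.

208012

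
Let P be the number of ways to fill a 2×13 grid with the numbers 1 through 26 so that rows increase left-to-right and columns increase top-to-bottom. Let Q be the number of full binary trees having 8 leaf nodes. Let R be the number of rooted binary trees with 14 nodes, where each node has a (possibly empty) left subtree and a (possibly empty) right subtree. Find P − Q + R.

3416911

By the hook-length formula (or a Dyck-path bijection), SYT of shape 2×13 number C_13. So P = C_13 = 742900.
A full binary tree with L leaves has L−1 internal nodes and is counted by C_{L−1}; L = 8 gives C_7. So Q = C_7 = 429.
Binary trees (left/right distinguished) on n nodes are counted by C_n; here n = 14. So R = C_14 = 2674440.
P − Q + R = 742900 − 429 + 2674440 = 3416911.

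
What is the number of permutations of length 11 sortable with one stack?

By Knuth's characterisation, the stack-sortable permutations of length 11 are the 231-avoiders, numbering C_11.
C_11 = C_10 · 2(2·10+1)/(10+2) = 16796 · 42/12 = 58786.

58786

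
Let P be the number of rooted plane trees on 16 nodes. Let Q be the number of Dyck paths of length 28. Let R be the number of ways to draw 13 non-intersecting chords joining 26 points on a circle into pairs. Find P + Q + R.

13112185

A rooted plane tree on 16 nodes has 15 edges, and such trees are counted by C_15. So P = C_15 = 9694845.
Dyck paths of semilength n (length 2n) are counted by C_n; here n = 14. So Q = C_14 = 2674440.
Pairing 26 circle points by 13 non-crossing chords gives C_13 matchings. So R = C_13 = 742900.
P + Q + R = 9694845 + 2674440 + 742900 = 13112185.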